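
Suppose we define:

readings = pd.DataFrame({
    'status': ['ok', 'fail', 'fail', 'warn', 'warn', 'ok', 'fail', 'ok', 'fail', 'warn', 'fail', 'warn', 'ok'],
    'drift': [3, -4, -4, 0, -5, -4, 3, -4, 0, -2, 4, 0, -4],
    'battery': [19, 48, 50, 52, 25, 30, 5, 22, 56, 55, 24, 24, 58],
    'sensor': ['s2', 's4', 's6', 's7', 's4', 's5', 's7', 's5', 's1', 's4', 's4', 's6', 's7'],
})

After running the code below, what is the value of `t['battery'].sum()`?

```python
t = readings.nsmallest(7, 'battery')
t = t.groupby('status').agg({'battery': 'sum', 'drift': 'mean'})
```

take 7 rows with smallest battery:
   status  drift  battery sensor
6    fail      3        5     s7
0      ok      3       19     s2
7      ok     -4       22     s5
10   fail      4       24     s4
11   warn      0       24     s6
4    warn     -5       25     s4
5      ok     -4       30     s5
group by status: sum(battery), mean(drift):
        battery     drift
status                   
fail         29  3.500000
ok           71 -1.666667
warn         49 -2.500000
Then the sum of column 'battery': 149

149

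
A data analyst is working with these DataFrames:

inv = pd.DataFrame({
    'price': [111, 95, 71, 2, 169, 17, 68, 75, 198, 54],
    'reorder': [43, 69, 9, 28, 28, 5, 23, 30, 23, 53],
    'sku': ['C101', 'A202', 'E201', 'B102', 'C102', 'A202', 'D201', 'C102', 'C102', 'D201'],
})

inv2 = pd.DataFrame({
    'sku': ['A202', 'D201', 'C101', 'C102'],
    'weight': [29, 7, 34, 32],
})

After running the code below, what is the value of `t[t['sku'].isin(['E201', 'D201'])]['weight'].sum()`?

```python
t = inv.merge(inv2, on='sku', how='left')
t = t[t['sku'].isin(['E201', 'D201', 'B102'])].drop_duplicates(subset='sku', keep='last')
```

merge on 'sku' (how='left') → 10 rows:
   price  reorder   sku  weight
0    111       43  C101    34.0
1     95       69  A202    29.0
2     71        9  E201     NaN
3      2       28  B102     NaN
4    169       28  C102    32.0
5     17        5  A202    29.0
6     68       23  D201     7.0
7     75       30  C102    32.0
8    198       23  C102    32.0
9     54       53  D201     7.0
filter rows where sku in ['E201', 'D201', 'B102']:
   price  reorder   sku  weight
2     71        9  E201     NaN
3      2       28  B102     NaN
6     68       23  D201     7.0
9     54       53  D201     7.0
drop duplicate sku (keep=last):
   price  reorder   sku  weight
2     71        9  E201     NaN
3      2       28  B102     NaN
9     54       53  D201     7.0
filter rows where sku in ['E201', 'D201']:
   price  reorder   sku  weight
2     71        9  E201     NaN
9     54       53  D201     7.0

7.0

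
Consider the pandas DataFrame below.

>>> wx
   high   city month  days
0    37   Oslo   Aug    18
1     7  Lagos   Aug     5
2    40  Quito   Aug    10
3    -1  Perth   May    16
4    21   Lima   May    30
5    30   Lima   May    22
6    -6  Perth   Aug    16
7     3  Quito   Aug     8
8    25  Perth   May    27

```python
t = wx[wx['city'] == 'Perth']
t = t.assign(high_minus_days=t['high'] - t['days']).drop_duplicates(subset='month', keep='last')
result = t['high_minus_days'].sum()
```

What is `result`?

filter rows where city == 'Perth':
   high   city month  days
3    -1  Perth   May    16
6    -6  Perth   Aug    16
8    25  Perth   May    27
add column high_minus_days = t['high'] - t['days']:
   high   city month  days  high_minus_days
3    -1  Perth   May    16              -17
6    -6  Perth   Aug    16              -22
8    25  Perth   May    27               -2
drop duplicate month (keep=last):
   high   city month  days  high_minus_days
6    -6  Perth   Aug    16              -22
8    25  Perth   May    27               -2
Finally, sum of column 'high_minus_days' = -24.

-24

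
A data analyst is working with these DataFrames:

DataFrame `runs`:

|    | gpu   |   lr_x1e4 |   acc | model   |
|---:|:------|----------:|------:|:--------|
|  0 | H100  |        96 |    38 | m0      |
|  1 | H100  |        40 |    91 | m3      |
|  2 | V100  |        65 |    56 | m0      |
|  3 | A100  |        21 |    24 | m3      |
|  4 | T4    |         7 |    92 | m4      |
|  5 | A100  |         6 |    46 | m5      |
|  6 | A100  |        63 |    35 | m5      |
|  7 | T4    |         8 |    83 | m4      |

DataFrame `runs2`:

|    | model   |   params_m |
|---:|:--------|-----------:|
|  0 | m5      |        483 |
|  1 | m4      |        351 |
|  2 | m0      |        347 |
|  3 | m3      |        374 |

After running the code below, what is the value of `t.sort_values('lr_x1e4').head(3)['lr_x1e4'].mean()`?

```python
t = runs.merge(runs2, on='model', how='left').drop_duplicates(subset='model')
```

merge on 'model' (how='left') → 8 rows:
    gpu  lr_x1e4  acc model  params_m
0  H100       96   38    m0       347
1  H100       40   91    m3       374
2  V100       65   56    m0       347
3  A100       21   24    m3       374
4    T4        7   92    m4       351
5  A100        6   46    m5       483
6  A100       63   35    m5       483
7    T4        8   83    m4       351
drop duplicate model (keep=first):
    gpu  lr_x1e4  acc model  params_m
0  H100       96   38    m0       347
1  H100       40   91    m3       374
4    T4        7   92    m4       351
5  A100        6   46    m5       483
sort by lr_x1e4:
    gpu  lr_x1e4  acc model  params_m
5  A100        6   46    m5       483
4    T4        7   92    m4       351
1  H100       40   91    m3       374
0  H100       96   38    m0       347
take first 3 rows:
    gpu  lr_x1e4  acc model  params_m
5  A100        6   46    m5       483
4    T4        7   92    m4       351
1  H100       40   91    m3       374

17.6666666667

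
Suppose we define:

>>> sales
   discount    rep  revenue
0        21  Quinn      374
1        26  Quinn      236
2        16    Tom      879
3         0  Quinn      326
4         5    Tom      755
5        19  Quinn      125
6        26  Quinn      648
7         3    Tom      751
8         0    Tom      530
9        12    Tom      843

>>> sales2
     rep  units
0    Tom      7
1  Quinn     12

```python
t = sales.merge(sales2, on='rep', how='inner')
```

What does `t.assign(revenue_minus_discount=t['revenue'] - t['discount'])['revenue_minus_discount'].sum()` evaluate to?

5339

merge on 'rep' (how='inner') → 10 rows:
   discount    rep  revenue  units
0        21  Quinn      374     12
1        26  Quinn      236     12
2        16    Tom      879      7
3         0  Quinn      326     12
4         5    Tom      755      7
5        19  Quinn      125     12
6        26  Quinn      648     12
7         3    Tom      751      7
8         0    Tom      530      7
9        12    Tom      843      7
add column revenue_minus_discount = t['revenue'] - t['discount']:
   discount    rep  revenue  units  revenue_minus_discount
0        21  Quinn      374     12                     353
1        26  Quinn      236     12                     210
2        16    Tom      879      7                     863
3         0  Quinn      326     12                     326
4         5    Tom      755      7                     750
5        19  Quinn      125     12                     106
6        26  Quinn      648     12                     622
7         3    Tom      751      7                     748
8         0    Tom      530      7                     530
9        12    Tom      843      7                     831
Then the sum of column 'revenue_minus_discount': 5339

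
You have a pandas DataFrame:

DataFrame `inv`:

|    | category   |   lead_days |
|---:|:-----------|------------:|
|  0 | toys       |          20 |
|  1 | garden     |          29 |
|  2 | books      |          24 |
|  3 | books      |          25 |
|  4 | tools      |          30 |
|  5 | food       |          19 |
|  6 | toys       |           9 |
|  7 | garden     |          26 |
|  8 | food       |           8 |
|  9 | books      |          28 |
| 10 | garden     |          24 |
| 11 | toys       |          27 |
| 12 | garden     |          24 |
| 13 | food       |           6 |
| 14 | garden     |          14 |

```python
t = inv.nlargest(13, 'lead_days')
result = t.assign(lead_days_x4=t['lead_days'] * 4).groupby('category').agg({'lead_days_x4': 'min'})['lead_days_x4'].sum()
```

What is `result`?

take 13 rows with largest lead_days:
   category  lead_days
4     tools         30
1    garden         29
9     books         28
11     toys         27
7    garden         26
3     books         25
2     books         24
10   garden         24
12   garden         24
0      toys         20
5      food         19
14   garden         14
6      toys          9
add column lead_days_x4 = t['lead_days'] * 4:
   category  lead_days  lead_days_x4
4     tools         30           120
1    garden         29           116
9     books         28           112
11     toys         27           108
7    garden         26           104
3     books         25           100
2     books         24            96
10   garden         24            96
12   garden         24            96
0      toys         20            80
5      food         19            76
14   garden         14            56
6      toys          9            36
group by category, min of lead_days_x4:
          lead_days_x4
category              
books               96
food                76
garden              56
tools              120
toys                36

384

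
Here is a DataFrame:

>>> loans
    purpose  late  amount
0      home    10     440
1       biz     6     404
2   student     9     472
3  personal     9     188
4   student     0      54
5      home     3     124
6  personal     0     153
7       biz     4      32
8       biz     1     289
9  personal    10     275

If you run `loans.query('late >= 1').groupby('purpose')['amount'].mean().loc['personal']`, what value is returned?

231.5

filter rows where late >= 1:
    purpose  late  amount
0      home    10     440
1       biz     6     404
2   student     9     472
3  personal     9     188
5      home     3     124
7       biz     4      32
8       biz     1     289
9  personal    10     275
group by purpose, mean of amount:
purpose
biz         241.666667
home        282.000000
personal    231.500000
student     472.000000
Name: amount, dtype: float64
Finally, value at index 'personal' = 231.5.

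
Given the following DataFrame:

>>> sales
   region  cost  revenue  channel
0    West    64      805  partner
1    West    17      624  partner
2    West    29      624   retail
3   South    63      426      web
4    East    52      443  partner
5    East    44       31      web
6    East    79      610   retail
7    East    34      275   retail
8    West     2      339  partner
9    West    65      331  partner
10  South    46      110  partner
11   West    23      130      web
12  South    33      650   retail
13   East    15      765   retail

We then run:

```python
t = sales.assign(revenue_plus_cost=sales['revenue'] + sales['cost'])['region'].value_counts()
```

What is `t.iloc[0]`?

6

add column revenue_plus_cost = sales['revenue'] + sales['cost']:
   region  cost  revenue  channel  revenue_plus_cost
0    West    64      805  partner                869
1    West    17      624  partner                641
2    West    29      624   retail                653
3   South    63      426      web                489
4    East    52      443  partner                495
5    East    44       31      web                 75
6    East    79      610   retail                689
7    East    34      275   retail                309
8    West     2      339  partner                341
9    West    65      331  partner                396
10  South    46      110  partner                156
11   West    23      130      web                153
12  South    33      650   retail                683
13   East    15      765   retail                780
value_counts of region:
region
West     6
East     5
South    3
Name: count, dtype: int64
value at position 0 → 6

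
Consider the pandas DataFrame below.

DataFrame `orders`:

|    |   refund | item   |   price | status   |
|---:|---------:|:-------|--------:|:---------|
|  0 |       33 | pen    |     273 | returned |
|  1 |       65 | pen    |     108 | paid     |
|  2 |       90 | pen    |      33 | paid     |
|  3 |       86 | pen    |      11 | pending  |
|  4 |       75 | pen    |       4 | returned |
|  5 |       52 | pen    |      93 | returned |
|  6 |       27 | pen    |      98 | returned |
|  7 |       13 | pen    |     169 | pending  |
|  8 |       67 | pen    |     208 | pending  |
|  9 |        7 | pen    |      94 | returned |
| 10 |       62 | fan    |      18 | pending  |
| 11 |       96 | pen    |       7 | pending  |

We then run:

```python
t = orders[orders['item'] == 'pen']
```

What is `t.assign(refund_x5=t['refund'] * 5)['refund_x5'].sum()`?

filter rows where item == 'pen':
    refund item  price    status
0       33  pen    273  returned
1       65  pen    108      paid
2       90  pen     33      paid
3       86  pen     11   pending
4       75  pen      4  returned
5       52  pen     93  returned
6       27  pen     98  returned
7       13  pen    169   pending
8       67  pen    208   pending
9        7  pen     94  returned
11      96  pen      7   pending
add column refund_x5 = t['refund'] * 5:
    refund item  price    status  refund_x5
0       33  pen    273  returned        165
1       65  pen    108      paid        325
2       90  pen     33      paid        450
3       86  pen     11   pending        430
4       75  pen      4  returned        375
5       52  pen     93  returned        260
6       27  pen     98  returned        135
7       13  pen    169   pending         65
8       67  pen    208   pending        335
9        7  pen     94  returned         35
11      96  pen      7   pending        480
Finally, sum of column 'refund_x5' = 3055.

3055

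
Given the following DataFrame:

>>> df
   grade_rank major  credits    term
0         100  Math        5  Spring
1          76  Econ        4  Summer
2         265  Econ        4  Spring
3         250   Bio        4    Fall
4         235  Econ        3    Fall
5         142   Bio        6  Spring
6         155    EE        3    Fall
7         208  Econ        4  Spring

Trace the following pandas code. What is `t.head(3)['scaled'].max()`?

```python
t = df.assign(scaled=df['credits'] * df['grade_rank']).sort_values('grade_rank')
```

852

add column scaled = df['credits'] * df['grade_rank']:
   grade_rank major  credits    term  scaled
0         100  Math        5  Spring     500
1          76  Econ        4  Summer     304
2         265  Econ        4  Spring    1060
3         250   Bio        4    Fall    1000
4         235  Econ        3    Fall     705
5         142   Bio        6  Spring     852
6         155    EE        3    Fall     465
7         208  Econ        4  Spring     832
sort by grade_rank:
   grade_rank major  credits    term  scaled
1          76  Econ        4  Summer     304
0         100  Math        5  Spring     500
5         142   Bio        6  Spring     852
6         155    EE        3    Fall     465
7         208  Econ        4  Spring     832
4         235  Econ        3    Fall     705
3         250   Bio        4    Fall    1000
2         265  Econ        4  Spring    1060
take first 3 rows:
   grade_rank major  credits    term  scaled
1          76  Econ        4  Summer     304
0         100  Math        5  Spring     500
5         142   Bio        6  Spring     852
Finally, max of column 'scaled' = 852.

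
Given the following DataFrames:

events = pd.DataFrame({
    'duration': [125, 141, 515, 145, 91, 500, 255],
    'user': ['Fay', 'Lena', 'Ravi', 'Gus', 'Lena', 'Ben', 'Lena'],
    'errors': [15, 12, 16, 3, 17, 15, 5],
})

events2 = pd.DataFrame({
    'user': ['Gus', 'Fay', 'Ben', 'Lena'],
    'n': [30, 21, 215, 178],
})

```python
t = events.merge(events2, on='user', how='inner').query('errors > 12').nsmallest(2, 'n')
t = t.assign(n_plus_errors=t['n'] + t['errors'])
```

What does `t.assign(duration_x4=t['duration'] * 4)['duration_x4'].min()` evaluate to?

364

merge on 'user' (how='inner') → 6 rows:
   duration  user  errors    n
0       125   Fay      15   21
1       141  Lena      12  178
2       145   Gus       3   30
3        91  Lena      17  178
4       500   Ben      15  215
5       255  Lena       5  178
filter rows where errors > 12:
   duration  user  errors    n
0       125   Fay      15   21
3        91  Lena      17  178
4       500   Ben      15  215
take 2 rows with smallest n:
   duration  user  errors    n
0       125   Fay      15   21
3        91  Lena      17  178
add column n_plus_errors = t['n'] + t['errors']:
   duration  user  errors    n  n_plus_errors
0       125   Fay      15   21             36
3        91  Lena      17  178            195
add column duration_x4 = t['duration'] * 4:
   duration  user  errors    n  n_plus_errors  duration_x4
0       125   Fay      15   21             36          500
3        91  Lena      17  178            195          364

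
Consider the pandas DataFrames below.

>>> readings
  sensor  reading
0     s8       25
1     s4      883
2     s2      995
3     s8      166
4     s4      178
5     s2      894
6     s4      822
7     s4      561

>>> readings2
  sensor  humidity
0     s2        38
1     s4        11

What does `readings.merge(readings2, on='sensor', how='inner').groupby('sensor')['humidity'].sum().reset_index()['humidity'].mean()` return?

merge on 'sensor' (how='inner') → 6 rows:
  sensor  reading  humidity
0     s4      883        11
1     s2      995        38
2     s4      178        11
3     s2      894        38
4     s4      822        11
5     s4      561        11
group by sensor, sum of humidity:
sensor
s2    76
s4    44
Name: humidity, dtype: int64
reset_index():
  sensor  humidity
0     s2        76
1     s4        44
Reading off the mean of column 'humidity', we get 60.0.

60.0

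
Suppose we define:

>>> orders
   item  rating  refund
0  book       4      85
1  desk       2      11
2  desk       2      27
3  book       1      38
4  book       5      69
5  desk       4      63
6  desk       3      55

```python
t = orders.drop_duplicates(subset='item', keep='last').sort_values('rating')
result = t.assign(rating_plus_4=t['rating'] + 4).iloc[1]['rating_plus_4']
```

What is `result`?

9

drop duplicate item (keep=last):
   item  rating  refund
4  book       5      69
6  desk       3      55
sort by rating:
   item  rating  refund
6  desk       3      55
4  book       5      69
add column rating_plus_4 = t['rating'] + 4:
   item  rating  refund  rating_plus_4
6  desk       3      55              7
4  book       5      69              9
Taking the value at position 1, column 'rating_plus_4' gives 9.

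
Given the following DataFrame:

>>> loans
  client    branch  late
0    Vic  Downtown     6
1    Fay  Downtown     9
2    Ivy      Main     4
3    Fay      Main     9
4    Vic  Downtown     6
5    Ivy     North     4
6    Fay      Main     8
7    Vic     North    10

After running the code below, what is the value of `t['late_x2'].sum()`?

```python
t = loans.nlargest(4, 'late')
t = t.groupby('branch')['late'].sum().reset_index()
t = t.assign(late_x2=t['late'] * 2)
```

72

take 4 rows with largest late:
  client    branch  late
7    Vic     North    10
1    Fay  Downtown     9
3    Fay      Main     9
6    Fay      Main     8
group by branch, sum of late:
branch
Downtown     9
Main        17
North       10
Name: late, dtype: int64
reset_index():
     branch  late
0  Downtown     9
1      Main    17
2     North    10
add column late_x2 = t['late'] * 2:
     branch  late  late_x2
0  Downtown     9       18
1      Main    17       34
2     North    10       20
Then the sum of column 'late_x2': 72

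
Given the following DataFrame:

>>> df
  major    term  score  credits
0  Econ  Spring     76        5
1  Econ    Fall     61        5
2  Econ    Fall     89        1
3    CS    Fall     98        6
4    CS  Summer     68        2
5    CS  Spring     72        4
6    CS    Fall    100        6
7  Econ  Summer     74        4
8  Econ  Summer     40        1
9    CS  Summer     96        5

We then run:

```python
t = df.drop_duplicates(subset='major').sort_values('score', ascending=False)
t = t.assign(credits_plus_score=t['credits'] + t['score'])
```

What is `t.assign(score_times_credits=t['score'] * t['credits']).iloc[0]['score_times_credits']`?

drop duplicate major (keep=first):
  major    term  score  credits
0  Econ  Spring     76        5
3    CS    Fall     98        6
sort by score descending:
  major    term  score  credits
3    CS    Fall     98        6
0  Econ  Spring     76        5
add column credits_plus_score = t['credits'] + t['score']:
  major    term  score  credits  credits_plus_score
3    CS    Fall     98        6                 104
0  Econ  Spring     76        5                  81
add column score_times_credits = t['score'] * t['credits']:
  major    term  score  credits  credits_plus_score  score_times_credits
3    CS    Fall     98        6                 104                  588
0  Econ  Spring     76        5                  81                  380

588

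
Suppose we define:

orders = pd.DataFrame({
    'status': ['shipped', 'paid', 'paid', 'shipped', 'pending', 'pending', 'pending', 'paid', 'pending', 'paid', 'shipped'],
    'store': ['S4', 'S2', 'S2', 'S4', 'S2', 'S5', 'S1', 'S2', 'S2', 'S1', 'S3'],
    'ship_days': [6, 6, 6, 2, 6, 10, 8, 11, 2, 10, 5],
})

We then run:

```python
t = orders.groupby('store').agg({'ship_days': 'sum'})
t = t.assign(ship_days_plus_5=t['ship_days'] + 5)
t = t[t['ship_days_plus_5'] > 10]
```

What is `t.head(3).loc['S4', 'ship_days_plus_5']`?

group by store, sum of ship_days:
       ship_days
store           
S1            18
S2            31
S3             5
S4             8
S5            10
add column ship_days_plus_5 = t['ship_days'] + 5:
       ship_days  ship_days_plus_5
store                             
S1            18                23
S2            31                36
S3             5                10
S4             8                13
S5            10                15
filter rows where ship_days_plus_5 > 10:
       ship_days  ship_days_plus_5
store                             
S1            18                23
S2            31                36
S4             8                13
S5            10                15
take first 3 rows:
       ship_days  ship_days_plus_5
store                             
S1            18                23
S2            31                36
S4             8                13

13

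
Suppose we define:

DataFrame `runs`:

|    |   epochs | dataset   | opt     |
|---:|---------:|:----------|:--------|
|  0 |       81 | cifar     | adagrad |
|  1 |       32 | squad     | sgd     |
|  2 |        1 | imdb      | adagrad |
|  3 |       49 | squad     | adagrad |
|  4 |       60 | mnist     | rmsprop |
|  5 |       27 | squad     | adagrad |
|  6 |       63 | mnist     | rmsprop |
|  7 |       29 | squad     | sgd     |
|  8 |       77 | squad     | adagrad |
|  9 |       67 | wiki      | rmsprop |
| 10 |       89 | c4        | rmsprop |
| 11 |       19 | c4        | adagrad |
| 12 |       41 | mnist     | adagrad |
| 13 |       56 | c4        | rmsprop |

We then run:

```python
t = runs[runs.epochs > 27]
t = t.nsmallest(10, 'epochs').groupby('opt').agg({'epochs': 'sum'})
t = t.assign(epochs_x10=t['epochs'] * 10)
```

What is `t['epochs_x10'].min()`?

610

filter rows where epochs > 27:
    epochs dataset      opt
0       81   cifar  adagrad
1       32   squad      sgd
3       49   squad  adagrad
4       60   mnist  rmsprop
6       63   mnist  rmsprop
7       29   squad      sgd
8       77   squad  adagrad
9       67    wiki  rmsprop
10      89      c4  rmsprop
12      41   mnist  adagrad
13      56      c4  rmsprop
take 10 rows with smallest epochs:
    epochs dataset      opt
7       29   squad      sgd
1       32   squad      sgd
12      41   mnist  adagrad
3       49   squad  adagrad
13      56      c4  rmsprop
4       60   mnist  rmsprop
6       63   mnist  rmsprop
9       67    wiki  rmsprop
8       77   squad  adagrad
0       81   cifar  adagrad
group by opt, sum of epochs:
         epochs
opt            
adagrad     248
rmsprop     246
sgd          61
add column epochs_x10 = t['epochs'] * 10:
         epochs  epochs_x10
opt                        
adagrad     248        2480
rmsprop     246        2460
sgd          61         610
So min() = 610.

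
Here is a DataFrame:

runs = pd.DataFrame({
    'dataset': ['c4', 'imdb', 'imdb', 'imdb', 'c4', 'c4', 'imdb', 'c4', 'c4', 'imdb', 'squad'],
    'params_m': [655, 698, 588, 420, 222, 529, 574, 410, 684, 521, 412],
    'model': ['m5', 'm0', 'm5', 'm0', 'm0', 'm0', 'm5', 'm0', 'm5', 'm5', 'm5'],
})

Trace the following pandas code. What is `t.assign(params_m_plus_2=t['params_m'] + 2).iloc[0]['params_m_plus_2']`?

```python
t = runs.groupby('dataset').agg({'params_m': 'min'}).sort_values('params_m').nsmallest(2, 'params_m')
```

224

group by dataset, min of params_m:
         params_m
dataset          
c4            222
imdb          420
squad         412
sort by params_m:
         params_m
dataset          
c4            222
squad         412
imdb          420
take 2 rows with smallest params_m:
         params_m
dataset          
c4            222
squad         412
add column params_m_plus_2 = t['params_m'] + 2:
         params_m  params_m_plus_2
dataset                           
c4            222              224
squad         412              414
Then the value at position 0, column 'params_m_plus_2': 224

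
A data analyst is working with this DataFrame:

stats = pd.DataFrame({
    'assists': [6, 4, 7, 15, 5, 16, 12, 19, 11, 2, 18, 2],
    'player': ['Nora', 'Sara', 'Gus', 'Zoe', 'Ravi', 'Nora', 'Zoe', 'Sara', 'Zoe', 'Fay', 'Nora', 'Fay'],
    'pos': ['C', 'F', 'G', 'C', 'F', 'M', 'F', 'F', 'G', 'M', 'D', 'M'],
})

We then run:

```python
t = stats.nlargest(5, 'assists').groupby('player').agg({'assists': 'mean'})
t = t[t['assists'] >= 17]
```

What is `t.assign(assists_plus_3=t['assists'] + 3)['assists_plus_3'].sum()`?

take 5 rows with largest assists:
    assists player pos
7        19   Sara   F
10       18   Nora   D
5        16   Nora   M
3        15    Zoe   C
6        12    Zoe   F
group by player, mean of assists:
        assists
player         
Nora       17.0
Sara       19.0
Zoe        13.5
filter rows where assists >= 17:
        assists
player         
Nora       17.0
Sara       19.0
add column assists_plus_3 = t['assists'] + 3:
        assists  assists_plus_3
player                         
Nora       17.0            20.0
Sara       19.0            22.0

42.0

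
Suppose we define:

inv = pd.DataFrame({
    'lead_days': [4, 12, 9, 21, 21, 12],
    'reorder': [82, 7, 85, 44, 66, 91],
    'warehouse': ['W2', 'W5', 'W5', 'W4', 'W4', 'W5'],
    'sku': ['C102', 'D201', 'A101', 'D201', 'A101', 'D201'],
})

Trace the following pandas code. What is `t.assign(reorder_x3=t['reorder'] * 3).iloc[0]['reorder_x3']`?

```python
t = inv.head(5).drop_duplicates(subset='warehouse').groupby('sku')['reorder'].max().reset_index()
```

take first 5 rows:
   lead_days  reorder warehouse   sku
0          4       82        W2  C102
1         12        7        W5  D201
2          9       85        W5  A101
3         21       44        W4  D201
4         21       66        W4  A101
drop duplicate warehouse (keep=first):
   lead_days  reorder warehouse   sku
0          4       82        W2  C102
1         12        7        W5  D201
3         21       44        W4  D201
group by sku, max of reorder:
sku
C102    82
D201    44
Name: reorder, dtype: int64
reset_index():
    sku  reorder
0  C102       82
1  D201       44
add column reorder_x3 = t['reorder'] * 3:
    sku  reorder  reorder_x3
0  C102       82         246
1  D201       44         132
The value at position 0, column 'reorder_x3' is 246.

246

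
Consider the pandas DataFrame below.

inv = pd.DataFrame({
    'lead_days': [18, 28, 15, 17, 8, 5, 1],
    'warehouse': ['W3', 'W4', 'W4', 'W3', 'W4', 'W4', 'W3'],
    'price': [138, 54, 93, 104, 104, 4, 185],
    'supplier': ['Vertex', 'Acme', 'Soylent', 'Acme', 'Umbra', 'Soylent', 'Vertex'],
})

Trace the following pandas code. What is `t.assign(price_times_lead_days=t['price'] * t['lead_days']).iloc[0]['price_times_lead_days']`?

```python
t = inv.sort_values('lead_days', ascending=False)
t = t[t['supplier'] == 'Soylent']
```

1395

sort by lead_days descending:
   lead_days warehouse  price supplier
1         28        W4     54     Acme
0         18        W3    138   Vertex
3         17        W3    104     Acme
2         15        W4     93  Soylent
4          8        W4    104    Umbra
5          5        W4      4  Soylent
6          1        W3    185   Vertex
filter rows where supplier == 'Soylent':
   lead_days warehouse  price supplier
2         15        W4     93  Soylent
5          5        W4      4  Soylent
add column price_times_lead_days = t['price'] * t['lead_days']:
   lead_days warehouse  price supplier  price_times_lead_days
2         15        W4     93  Soylent                   1395
5          5        W4      4  Soylent                     20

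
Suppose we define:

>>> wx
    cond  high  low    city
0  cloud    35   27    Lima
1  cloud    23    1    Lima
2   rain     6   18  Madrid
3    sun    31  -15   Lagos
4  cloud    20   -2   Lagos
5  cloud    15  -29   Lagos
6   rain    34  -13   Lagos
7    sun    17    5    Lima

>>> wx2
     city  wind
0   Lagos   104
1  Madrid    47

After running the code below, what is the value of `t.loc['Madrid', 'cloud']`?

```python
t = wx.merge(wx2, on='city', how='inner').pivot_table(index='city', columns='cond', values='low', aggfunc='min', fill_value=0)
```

merge on 'city' (how='inner') → 5 rows:
    cond  high  low    city  wind
0   rain     6   18  Madrid    47
1    sun    31  -15   Lagos   104
2  cloud    20   -2   Lagos   104
3  cloud    15  -29   Lagos   104
4   rain    34  -13   Lagos   104
pivot: rows=city, cols=cond, min(low):
cond    cloud  rain  sun
city                    
Lagos     -29   -13  -15
Madrid      0    18    0
The value at row 'Madrid', column 'cloud' is 0.

0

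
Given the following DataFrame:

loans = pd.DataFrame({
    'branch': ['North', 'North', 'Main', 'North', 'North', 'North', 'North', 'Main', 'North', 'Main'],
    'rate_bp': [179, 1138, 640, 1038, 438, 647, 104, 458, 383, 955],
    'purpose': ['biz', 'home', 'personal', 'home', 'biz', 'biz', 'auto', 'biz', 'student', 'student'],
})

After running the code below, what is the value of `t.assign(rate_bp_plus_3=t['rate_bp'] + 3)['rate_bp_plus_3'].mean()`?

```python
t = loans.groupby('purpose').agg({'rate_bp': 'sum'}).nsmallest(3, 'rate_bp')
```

697.0

group by purpose, sum of rate_bp:
          rate_bp
purpose          
auto          104
biz          1722
home         2176
personal      640
student      1338
take 3 rows with smallest rate_bp:
          rate_bp
purpose          
auto          104
personal      640
student      1338
add column rate_bp_plus_3 = t['rate_bp'] + 3:
          rate_bp  rate_bp_plus_3
purpose                          
auto          104             107
personal      640             643
student      1338            1341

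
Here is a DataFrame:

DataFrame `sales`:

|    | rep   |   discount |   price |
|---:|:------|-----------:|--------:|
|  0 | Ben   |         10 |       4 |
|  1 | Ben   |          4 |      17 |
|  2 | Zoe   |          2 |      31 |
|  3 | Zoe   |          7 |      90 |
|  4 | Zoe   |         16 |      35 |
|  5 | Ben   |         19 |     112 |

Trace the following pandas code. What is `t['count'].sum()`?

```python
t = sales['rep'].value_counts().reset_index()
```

6

value_counts of rep:
rep
Ben    3
Zoe    3
Name: count, dtype: int64
reset_index():
   rep  count
0  Ben      3
1  Zoe      3
Hence 6.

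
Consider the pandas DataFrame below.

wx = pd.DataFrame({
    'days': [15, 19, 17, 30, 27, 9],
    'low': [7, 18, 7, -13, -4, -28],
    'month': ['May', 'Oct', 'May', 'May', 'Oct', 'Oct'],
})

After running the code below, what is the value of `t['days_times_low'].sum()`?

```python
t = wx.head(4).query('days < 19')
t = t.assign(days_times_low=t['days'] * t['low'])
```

224

take first 4 rows:
   days  low month
0    15    7   May
1    19   18   Oct
2    17    7   May
3    30  -13   May
filter rows where days < 19:
   days  low month
0    15    7   May
2    17    7   May
add column days_times_low = t['days'] * t['low']:
   days  low month  days_times_low
0    15    7   May             105
2    17    7   May             119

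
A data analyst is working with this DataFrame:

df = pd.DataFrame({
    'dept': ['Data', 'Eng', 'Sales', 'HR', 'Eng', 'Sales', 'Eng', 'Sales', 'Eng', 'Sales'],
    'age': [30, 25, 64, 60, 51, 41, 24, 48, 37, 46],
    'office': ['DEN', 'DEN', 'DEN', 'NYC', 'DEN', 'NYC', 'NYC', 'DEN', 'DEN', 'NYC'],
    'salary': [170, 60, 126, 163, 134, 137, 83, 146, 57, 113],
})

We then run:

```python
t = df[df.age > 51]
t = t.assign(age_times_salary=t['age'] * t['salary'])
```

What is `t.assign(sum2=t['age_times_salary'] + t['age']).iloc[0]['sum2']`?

filter rows where age > 51:
    dept  age office  salary
2  Sales   64    DEN     126
3     HR   60    NYC     163
add column age_times_salary = t['age'] * t['salary']:
    dept  age office  salary  age_times_salary
2  Sales   64    DEN     126              8064
3     HR   60    NYC     163              9780
add column sum2 = t['age_times_salary'] + t['age']:
    dept  age office  salary  age_times_salary  sum2
2  Sales   64    DEN     126              8064  8128
3     HR   60    NYC     163              9780  9840
value at position 0, column 'sum2' → 8128

8128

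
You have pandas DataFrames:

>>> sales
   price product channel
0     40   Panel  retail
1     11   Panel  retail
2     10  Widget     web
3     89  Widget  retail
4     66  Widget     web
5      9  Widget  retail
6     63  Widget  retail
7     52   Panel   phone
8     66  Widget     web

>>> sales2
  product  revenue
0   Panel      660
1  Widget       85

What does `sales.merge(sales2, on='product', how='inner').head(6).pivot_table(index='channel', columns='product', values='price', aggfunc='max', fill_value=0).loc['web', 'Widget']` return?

merge on 'product' (how='inner') → 9 rows:
   price product channel  revenue
0     40   Panel  retail      660
1     11   Panel  retail      660
2     10  Widget     web       85
3     89  Widget  retail       85
4     66  Widget     web       85
5      9  Widget  retail       85
6     63  Widget  retail       85
7     52   Panel   phone      660
8     66  Widget     web       85
take first 6 rows:
   price product channel  revenue
0     40   Panel  retail      660
1     11   Panel  retail      660
2     10  Widget     web       85
3     89  Widget  retail       85
4     66  Widget     web       85
5      9  Widget  retail       85
pivot: rows=channel, cols=product, max(price):
product  Panel  Widget
channel               
retail      40      89
web          0      66
The value at row 'web', column 'Widget' is 66.

66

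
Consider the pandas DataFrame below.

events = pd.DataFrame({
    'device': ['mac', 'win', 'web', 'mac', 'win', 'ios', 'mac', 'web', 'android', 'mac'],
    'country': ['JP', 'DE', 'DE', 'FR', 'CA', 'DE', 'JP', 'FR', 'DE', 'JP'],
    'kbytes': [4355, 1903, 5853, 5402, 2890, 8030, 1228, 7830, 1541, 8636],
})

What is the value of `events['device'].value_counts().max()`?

4

value_counts of device:
device
mac        4
win        2
web        2
ios        1
android    1
Name: count, dtype: int64
Taking the max of the resulting series gives 4.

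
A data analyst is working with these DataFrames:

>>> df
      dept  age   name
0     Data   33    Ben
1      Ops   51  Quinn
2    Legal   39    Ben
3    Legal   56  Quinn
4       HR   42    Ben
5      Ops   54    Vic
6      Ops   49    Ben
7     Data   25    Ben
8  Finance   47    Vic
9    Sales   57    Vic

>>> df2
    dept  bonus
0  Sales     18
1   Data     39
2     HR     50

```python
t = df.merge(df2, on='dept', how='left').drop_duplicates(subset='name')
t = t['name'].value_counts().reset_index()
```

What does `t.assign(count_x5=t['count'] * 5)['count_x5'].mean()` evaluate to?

5.0

merge on 'dept' (how='left') → 10 rows:
      dept  age   name  bonus
0     Data   33    Ben   39.0
1      Ops   51  Quinn    NaN
2    Legal   39    Ben    NaN
3    Legal   56  Quinn    NaN
4       HR   42    Ben   50.0
5      Ops   54    Vic    NaN
6      Ops   49    Ben    NaN
7     Data   25    Ben   39.0
8  Finance   47    Vic    NaN
9    Sales   57    Vic   18.0
drop duplicate name (keep=first):
   dept  age   name  bonus
0  Data   33    Ben   39.0
1   Ops   51  Quinn    NaN
5   Ops   54    Vic    NaN
value_counts of name:
name
Ben      1
Quinn    1
Vic      1
Name: count, dtype: int64
reset_index():
    name  count
0    Ben      1
1  Quinn      1
2    Vic      1
add column count_x5 = t['count'] * 5:
    name  count  count_x5
0    Ben      1         5
1  Quinn      1         5
2    Vic      1         5
Hence 5.0.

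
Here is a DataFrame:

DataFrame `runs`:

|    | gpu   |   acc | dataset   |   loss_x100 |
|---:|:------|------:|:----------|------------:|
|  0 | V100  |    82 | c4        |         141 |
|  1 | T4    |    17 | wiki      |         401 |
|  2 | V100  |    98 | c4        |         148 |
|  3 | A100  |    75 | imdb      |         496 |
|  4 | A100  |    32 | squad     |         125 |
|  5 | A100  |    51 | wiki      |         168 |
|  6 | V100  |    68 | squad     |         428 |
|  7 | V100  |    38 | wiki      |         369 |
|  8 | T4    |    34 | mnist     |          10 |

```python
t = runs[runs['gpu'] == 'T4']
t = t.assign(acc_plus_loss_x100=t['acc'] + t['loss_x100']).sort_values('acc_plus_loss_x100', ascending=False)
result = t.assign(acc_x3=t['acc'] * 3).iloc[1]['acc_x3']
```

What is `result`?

filter rows where gpu == 'T4':
  gpu  acc dataset  loss_x100
1  T4   17    wiki        401
8  T4   34   mnist         10
add column acc_plus_loss_x100 = t['acc'] + t['loss_x100']:
  gpu  acc dataset  loss_x100  acc_plus_loss_x100
1  T4   17    wiki        401                 418
8  T4   34   mnist         10                  44
sort by acc_plus_loss_x100 descending:
  gpu  acc dataset  loss_x100  acc_plus_loss_x100
1  T4   17    wiki        401                 418
8  T4   34   mnist         10                  44
add column acc_x3 = t['acc'] * 3:
  gpu  acc dataset  loss_x100  acc_plus_loss_x100  acc_x3
1  T4   17    wiki        401                 418      51
8  T4   34   mnist         10                  44     102
Reading off the value at position 1, column 'acc_x3', we get 102.

102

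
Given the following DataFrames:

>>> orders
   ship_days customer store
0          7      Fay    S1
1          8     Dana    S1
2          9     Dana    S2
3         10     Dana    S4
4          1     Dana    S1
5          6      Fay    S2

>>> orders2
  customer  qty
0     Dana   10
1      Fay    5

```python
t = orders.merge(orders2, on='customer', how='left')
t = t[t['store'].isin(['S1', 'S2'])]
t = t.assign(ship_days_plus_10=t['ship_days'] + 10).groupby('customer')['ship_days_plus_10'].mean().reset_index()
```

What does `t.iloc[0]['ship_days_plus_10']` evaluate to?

16.0

merge on 'customer' (how='left') → 6 rows:
   ship_days customer store  qty
0          7      Fay    S1    5
1          8     Dana    S1   10
2          9     Dana    S2   10
3         10     Dana    S4   10
4          1     Dana    S1   10
5          6      Fay    S2    5
filter rows where store in ['S1', 'S2']:
   ship_days customer store  qty
0          7      Fay    S1    5
1          8     Dana    S1   10
2          9     Dana    S2   10
4          1     Dana    S1   10
5          6      Fay    S2    5
add column ship_days_plus_10 = t['ship_days'] + 10:
   ship_days customer store  qty  ship_days_plus_10
0          7      Fay    S1    5                 17
1          8     Dana    S1   10                 18
2          9     Dana    S2   10                 19
4          1     Dana    S1   10                 11
5          6      Fay    S2    5                 16
group by customer, mean of ship_days_plus_10:
customer
Dana    16.0
Fay     16.5
Name: ship_days_plus_10, dtype: float64
reset_index():
  customer  ship_days_plus_10
0     Dana               16.0
1      Fay               16.5
Finally, value at position 0, column 'ship_days_plus_10' = 16.0.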